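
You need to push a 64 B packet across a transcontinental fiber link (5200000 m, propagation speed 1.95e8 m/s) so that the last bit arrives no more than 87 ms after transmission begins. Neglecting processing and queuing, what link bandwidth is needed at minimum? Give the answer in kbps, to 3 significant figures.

8.49 kbps

L = 512 bits.
Propagation delay = 5200000 / 195000000 = 26.6667 ms.
Transmission budget = 87 − 26.6667 = 60.3333 ms.
R ≥ L / t_tx = 512 bits / 0.0603333 s = 8.49 kbps.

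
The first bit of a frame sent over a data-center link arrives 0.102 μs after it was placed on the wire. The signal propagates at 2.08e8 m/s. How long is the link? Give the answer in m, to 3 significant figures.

d = s × t_prop = 208000000 × 1.02e-07 = 21.2 m.

21.2 m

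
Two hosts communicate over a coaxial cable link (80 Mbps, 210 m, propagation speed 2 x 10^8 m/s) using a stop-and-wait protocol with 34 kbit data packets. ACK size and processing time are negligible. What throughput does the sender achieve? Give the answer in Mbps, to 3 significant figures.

t_tx = L/R = 34000/80000000 = 0.000425 s.
t_prop = 210/200000000 = 1.05e-06 s; RTT = 2.1e-06 s.
Cycle = t_tx + RTT = 0.0004271 s.
Throughput = L / cycle = 34000 / 0.0004271 = 79.6 Mbps.

79.6 Mbps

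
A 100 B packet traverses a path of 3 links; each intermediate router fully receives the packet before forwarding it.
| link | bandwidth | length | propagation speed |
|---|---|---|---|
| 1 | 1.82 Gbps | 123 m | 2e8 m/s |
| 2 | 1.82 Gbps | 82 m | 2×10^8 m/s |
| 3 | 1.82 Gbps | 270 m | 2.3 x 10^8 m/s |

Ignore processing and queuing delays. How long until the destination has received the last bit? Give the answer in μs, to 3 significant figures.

L = 100 × 8 = 800 bits.
Transmission delay per hop = L/R = 800/1820000000 = 0.43956 μs; 3 hops → 1.31868 μs.
Propagation delays (d/s per hop): 0.615, 0.41, 1.17391 μs; sum = 2.19891 μs.
End-to-end = 3.52 μs.

3.52 μs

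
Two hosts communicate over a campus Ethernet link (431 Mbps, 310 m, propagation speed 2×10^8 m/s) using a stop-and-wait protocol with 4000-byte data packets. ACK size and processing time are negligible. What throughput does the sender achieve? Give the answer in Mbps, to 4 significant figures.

413.7 Mbps

t_tx = L/R = 32000/431000000 = 7.42459e-05 s.
t_prop = 310/200000000 = 1.55e-06 s; RTT = 3.1e-06 s.
Cycle = t_tx + RTT = 7.73459e-05 s.
Throughput = L / cycle = 32000 / 7.73459e-05 = 413.7 Mbps.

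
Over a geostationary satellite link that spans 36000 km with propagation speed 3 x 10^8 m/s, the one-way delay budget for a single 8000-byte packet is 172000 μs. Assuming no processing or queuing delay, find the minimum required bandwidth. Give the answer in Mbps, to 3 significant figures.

1.23 Mbps

L = 64000 bits.
Propagation delay = 36000000 / 300000000 = 120000 μs.
Transmission budget = 172000 − 120000 = 52000 μs.
R ≥ L / t_tx = 64000 bits / 0.052 s = 1.23 Mbps.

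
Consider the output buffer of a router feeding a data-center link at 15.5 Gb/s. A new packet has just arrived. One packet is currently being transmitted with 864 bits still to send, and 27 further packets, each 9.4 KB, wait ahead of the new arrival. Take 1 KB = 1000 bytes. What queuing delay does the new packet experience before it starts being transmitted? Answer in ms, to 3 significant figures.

0.131 ms

Each queued packet: L/R = 75200/15500000000 = 0.00485161 ms.
27 queued → 0.130994 ms.
Plus remaining 864 bits of current packet: 5.57419e-05 ms.
Queuing delay = 0.131 ms.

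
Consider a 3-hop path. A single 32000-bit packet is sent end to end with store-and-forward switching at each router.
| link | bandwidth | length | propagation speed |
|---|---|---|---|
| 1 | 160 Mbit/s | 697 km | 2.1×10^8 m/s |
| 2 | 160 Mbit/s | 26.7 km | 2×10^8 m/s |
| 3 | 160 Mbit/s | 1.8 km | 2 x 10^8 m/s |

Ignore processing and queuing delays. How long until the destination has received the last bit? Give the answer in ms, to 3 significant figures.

4.06 ms

Transmission delay per hop = L/R = 32000/160000000 = 0.2 ms; 3 hops → 0.6 ms.
Propagation delays (d/s per hop): 3.31905, 0.1335, 0.009 ms; sum = 3.46155 ms.
End-to-end = 4.06 ms.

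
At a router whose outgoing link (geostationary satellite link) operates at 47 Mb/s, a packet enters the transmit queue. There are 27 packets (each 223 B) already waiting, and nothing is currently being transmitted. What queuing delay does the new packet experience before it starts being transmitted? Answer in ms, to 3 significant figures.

Each queued packet: L/R = 1784/47000000 = 0.0379574 ms.
27 queued → 1.02485 ms.
Queuing delay = 1.02 ms.

1.02 ms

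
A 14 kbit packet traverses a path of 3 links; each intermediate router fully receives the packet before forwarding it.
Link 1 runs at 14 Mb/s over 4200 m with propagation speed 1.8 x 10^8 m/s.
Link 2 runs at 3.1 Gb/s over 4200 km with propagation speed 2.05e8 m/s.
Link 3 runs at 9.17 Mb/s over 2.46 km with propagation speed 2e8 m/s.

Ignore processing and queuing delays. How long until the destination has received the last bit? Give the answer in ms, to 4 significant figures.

23.05 ms

L = 14000 bits.
Transmission delays (L/R per hop): 1, 0.00451613, 1.52672 ms; sum = 2.53123 ms.
Propagation delays (d/s per hop): 0.0233333, 20.4878, 0.0123 ms; sum = 20.5234 ms.
End-to-end = 23.05 ms.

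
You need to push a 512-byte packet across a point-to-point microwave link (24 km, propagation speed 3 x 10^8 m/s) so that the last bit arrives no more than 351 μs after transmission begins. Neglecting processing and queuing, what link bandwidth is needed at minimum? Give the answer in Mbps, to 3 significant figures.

L = 4096 bits.
Propagation delay = 24000 / 300000000 = 80 μs.
Transmission budget = 351 − 80 = 271 μs.
R ≥ L / t_tx = 4096 bits / 0.000271 s = 15.1 Mbps.

15.1 Mbps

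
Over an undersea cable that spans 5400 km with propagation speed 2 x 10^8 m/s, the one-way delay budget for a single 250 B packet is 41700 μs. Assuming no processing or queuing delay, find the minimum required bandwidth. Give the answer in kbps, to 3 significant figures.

136 kbps

L = 2000 bits.
Propagation delay = 5400000 / 200000000 = 27000 μs.
Transmission budget = 41700 − 27000 = 14700 μs.
R ≥ L / t_tx = 2000 bits / 0.0147 s = 136 kbps.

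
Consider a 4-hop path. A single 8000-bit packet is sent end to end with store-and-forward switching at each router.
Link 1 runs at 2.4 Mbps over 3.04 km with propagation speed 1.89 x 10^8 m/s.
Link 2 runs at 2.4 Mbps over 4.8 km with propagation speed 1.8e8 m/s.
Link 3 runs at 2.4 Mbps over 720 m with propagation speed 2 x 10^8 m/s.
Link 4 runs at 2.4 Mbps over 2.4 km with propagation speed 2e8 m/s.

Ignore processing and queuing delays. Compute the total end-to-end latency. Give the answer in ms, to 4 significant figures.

13.39 ms

Transmission delay per hop = L/R = 8000/2400000 = 3.33333 ms; 4 hops → 13.3333 ms.
Propagation delays (d/s per hop): 0.0160847, 0.0266667, 0.0036, 0.012 ms; sum = 0.0583513 ms.
End-to-end = 13.39 ms.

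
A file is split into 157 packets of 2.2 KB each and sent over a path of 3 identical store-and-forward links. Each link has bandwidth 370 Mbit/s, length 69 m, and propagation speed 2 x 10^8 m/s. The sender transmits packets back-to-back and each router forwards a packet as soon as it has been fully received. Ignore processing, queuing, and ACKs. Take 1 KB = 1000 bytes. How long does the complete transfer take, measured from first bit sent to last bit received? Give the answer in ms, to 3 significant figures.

Per-hop transmission t_tx = L/R = 17600/370000000 = 0.0475676 ms.
Per-hop propagation t_prop = 69/200000000 = 0.000345 ms.
Pipeline fill: first packet needs 3·t_tx to clear all hops; remaining 156 packets each add one t_tx.
Total = (3+157-1)·t_tx + 3·t_prop = 159·0.0475676 + 3·0.000345 = 7.56 ms.

7.56 ms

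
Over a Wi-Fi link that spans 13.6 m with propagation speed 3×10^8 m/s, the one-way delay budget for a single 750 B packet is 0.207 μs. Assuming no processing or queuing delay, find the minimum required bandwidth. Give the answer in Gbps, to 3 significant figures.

37.1 Gbps

L = 6000 bits.
Propagation delay = 13.6 / 300000000 = 0.0453333 μs.
Transmission budget = 0.207 − 0.0453333 = 0.161667 μs.
R ≥ L / t_tx = 6000 bits / 1.61667e-07 s = 37.1 Gbps.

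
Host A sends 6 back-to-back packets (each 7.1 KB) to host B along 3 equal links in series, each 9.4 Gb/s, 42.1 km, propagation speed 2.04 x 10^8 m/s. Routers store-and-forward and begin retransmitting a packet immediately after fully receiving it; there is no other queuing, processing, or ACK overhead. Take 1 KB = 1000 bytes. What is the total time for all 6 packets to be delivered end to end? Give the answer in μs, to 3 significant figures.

667 μs

Per-hop transmission t_tx = L/R = 56800/9400000000 = 6.04255 μs.
Per-hop propagation t_prop = 42100/204000000 = 206.373 μs.
Pipeline fill: first packet needs 3·t_tx to clear all hops; remaining 5 packets each add one t_tx.
Total = (3+6-1)·t_tx + 3·t_prop = 8·6.04255 + 3·206.373 = 667 μs.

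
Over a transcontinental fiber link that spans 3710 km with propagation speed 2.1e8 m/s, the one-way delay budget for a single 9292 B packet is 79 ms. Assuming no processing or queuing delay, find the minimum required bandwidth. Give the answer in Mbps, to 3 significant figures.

L = 74336 bits.
Propagation delay = 3710000 / 210000000 = 17.6667 ms.
Transmission budget = 79 − 17.6667 = 61.3333 ms.
R ≥ L / t_tx = 74336 bits / 0.0613333 s = 1.21 Mbps.

1.21 Mbps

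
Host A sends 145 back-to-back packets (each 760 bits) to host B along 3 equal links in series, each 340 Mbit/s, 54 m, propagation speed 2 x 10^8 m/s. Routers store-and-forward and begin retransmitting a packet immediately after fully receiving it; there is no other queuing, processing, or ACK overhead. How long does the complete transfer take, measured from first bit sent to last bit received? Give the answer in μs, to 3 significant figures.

329 μs

Per-hop transmission t_tx = L/R = 760/340000000 = 2.23529 μs.
Per-hop propagation t_prop = 54/200000000 = 0.27 μs.
Pipeline fill: first packet needs 3·t_tx to clear all hops; remaining 144 packets each add one t_tx.
Total = (3+145-1)·t_tx + 3·t_prop = 147·2.23529 + 3·0.27 = 329 μs.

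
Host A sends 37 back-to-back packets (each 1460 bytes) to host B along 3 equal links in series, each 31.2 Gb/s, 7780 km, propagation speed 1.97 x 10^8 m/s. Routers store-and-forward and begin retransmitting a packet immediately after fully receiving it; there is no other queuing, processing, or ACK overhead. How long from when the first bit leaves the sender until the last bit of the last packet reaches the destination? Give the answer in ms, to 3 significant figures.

118 ms

Per-hop transmission t_tx = L/R = 11680/31200000000 = 0.000374359 ms.
Per-hop propagation t_prop = 7780000/197000000 = 39.4924 ms.
Pipeline fill: first packet needs 3·t_tx to clear all hops; remaining 36 packets each add one t_tx.
Total = (3+37-1)·t_tx + 3·t_prop = 39·0.000374359 + 3·39.4924 = 118 ms.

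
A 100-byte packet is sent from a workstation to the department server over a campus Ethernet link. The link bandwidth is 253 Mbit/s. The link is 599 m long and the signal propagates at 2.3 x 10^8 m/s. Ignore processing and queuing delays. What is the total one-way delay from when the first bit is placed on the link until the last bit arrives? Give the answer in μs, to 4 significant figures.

5.766 μs

L = 100 × 8 = 800 bits.
Transmission delay = L/R = 800 / 253000000 = 3.16206 μs.
Propagation delay = d/s = 599 m / 2.3e+08 m/s = 2.60435 μs.
Total = 5.766 μs.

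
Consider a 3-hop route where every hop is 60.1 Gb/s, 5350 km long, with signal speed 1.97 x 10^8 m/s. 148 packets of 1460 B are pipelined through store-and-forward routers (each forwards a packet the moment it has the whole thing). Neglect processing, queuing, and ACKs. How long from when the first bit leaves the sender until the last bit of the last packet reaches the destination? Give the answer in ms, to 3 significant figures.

Per-hop transmission t_tx = L/R = 11680/60100000000 = 0.000194343 ms.
Per-hop propagation t_prop = 5350000/197000000 = 27.1574 ms.
Pipeline fill: first packet needs 3·t_tx to clear all hops; remaining 147 packets each add one t_tx.
Total = (3+148-1)·t_tx + 3·t_prop = 150·0.000194343 + 3·27.1574 = 81.5 ms.

81.5 ms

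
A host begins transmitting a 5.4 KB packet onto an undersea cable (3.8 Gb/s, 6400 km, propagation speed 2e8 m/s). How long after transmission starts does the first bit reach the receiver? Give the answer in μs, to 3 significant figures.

First bit experiences only propagation delay: d/s = 6400000/200000000 = 32000 μs.

32000 μs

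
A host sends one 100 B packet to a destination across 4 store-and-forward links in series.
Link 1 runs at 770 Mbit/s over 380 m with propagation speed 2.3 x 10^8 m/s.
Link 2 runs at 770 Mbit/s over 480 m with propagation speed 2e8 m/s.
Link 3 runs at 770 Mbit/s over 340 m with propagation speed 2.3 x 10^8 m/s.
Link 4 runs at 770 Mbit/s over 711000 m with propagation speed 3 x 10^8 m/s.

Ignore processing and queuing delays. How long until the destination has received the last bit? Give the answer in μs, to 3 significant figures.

L = 100 × 8 = 800 bits.
Transmission delay per hop = L/R = 800/770000000 = 1.03896 μs; 4 hops → 4.15584 μs.
Propagation delays (d/s per hop): 1.65217, 2.4, 1.47826, 2370 μs; sum = 2375.53 μs.
End-to-end = 2380 μs.

2380 μs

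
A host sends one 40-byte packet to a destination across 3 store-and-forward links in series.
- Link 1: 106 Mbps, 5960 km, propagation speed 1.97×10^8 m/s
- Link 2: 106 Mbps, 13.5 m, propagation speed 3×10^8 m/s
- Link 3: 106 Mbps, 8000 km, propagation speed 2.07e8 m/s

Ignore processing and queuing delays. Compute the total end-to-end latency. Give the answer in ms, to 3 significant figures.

68.9 ms

L = 40 × 8 = 320 bits.
Transmission delay per hop = L/R = 320/106000000 = 0.00301887 ms; 3 hops → 0.0090566 ms.
Propagation delays (d/s per hop): 30.2538, 4.5e-05, 38.6473 ms; sum = 68.9012 ms.
End-to-end = 68.9 ms.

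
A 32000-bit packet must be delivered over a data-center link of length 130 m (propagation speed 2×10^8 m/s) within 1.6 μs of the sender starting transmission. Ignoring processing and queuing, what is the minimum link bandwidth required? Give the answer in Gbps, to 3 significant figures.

33.7 Gbps

Propagation delay = 130 / 200000000 = 0.65 μs.
Transmission budget = 1.6 − 0.65 = 0.95 μs.
R ≥ L / t_tx = 32000 bits / 9.5e-07 s = 33.7 Gbps.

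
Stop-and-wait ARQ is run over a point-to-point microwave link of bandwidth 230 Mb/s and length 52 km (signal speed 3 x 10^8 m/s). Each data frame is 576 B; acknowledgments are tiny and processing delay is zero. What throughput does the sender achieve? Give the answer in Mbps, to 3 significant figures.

12.6 Mbps

t_tx = L/R = 4608/230000000 = 2.00348e-05 s.
t_prop = 52000/300000000 = 0.000173333 s; RTT = 0.000346667 s.
Cycle = t_tx + RTT = 0.000366701 s.
Throughput = L / cycle = 4608 / 0.000366701 = 12.6 Mbps.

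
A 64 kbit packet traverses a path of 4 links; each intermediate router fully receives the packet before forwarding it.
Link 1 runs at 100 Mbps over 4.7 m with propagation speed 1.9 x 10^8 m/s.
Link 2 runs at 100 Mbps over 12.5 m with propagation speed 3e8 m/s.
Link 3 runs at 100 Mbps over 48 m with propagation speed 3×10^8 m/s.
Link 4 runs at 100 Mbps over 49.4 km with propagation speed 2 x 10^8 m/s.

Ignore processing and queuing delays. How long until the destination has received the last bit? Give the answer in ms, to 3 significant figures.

2.81 ms

L = 64000 bits.
Transmission delay per hop = L/R = 64000/100000000 = 0.64 ms; 4 hops → 2.56 ms.
Propagation delays (d/s per hop): 2.47368e-05, 4.16667e-05, 0.00016, 0.247 ms; sum = 0.247226 ms.
End-to-end = 2.81 ms.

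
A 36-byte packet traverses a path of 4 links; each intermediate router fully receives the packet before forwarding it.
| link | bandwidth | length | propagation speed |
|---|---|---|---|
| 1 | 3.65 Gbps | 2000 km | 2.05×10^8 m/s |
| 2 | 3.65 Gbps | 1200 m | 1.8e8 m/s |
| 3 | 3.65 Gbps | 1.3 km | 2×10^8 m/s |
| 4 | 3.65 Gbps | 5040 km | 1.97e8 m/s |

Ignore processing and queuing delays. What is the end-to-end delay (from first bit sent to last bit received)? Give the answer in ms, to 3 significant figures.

35.4 ms

L = 36 × 8 = 288 bits.
Transmission delay per hop = L/R = 288/3650000000 = 7.89041e-05 ms; 4 hops → 0.000315616 ms.
Propagation delays (d/s per hop): 9.7561, 0.00666667, 0.0065, 25.5838 ms; sum = 35.353 ms.
End-to-end = 35.4 ms.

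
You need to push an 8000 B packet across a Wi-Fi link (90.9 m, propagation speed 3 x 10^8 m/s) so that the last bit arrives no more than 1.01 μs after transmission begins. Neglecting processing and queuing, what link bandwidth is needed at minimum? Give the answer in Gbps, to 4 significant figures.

90.52 Gbps

L = 64000 bits.
Propagation delay = 90.9 / 300000000 = 0.303 μs.
Transmission budget = 1.01 − 0.303 = 0.707 μs.
R ≥ L / t_tx = 64000 bits / 7.07e-07 s = 90.52 Gbps.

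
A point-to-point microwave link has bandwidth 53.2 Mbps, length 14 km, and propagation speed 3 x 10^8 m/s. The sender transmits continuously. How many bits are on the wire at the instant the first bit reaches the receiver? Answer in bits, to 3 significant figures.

Propagation delay = 14000 / 300000000 = 4.66667e-05 s.
BDP = R × t_prop = 53200000 × 4.66667e-05 = 2482.67 bits.

2480 bits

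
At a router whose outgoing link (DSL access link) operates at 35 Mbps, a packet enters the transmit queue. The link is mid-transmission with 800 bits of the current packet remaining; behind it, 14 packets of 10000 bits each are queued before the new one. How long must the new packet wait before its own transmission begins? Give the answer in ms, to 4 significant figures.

Each queued packet: L/R = 10000/35000000 = 0.285714 ms.
14 queued → 4 ms.
Plus remaining 800 bits of current packet: 0.0228571 ms.
Queuing delay = 4.023 ms.

4.023 ms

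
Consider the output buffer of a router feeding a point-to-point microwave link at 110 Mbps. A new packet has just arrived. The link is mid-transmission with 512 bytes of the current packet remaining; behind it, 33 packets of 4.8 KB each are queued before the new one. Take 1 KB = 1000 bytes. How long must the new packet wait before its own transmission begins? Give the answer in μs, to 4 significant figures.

Each queued packet: L/R = 38400/110000000 = 349.091 μs.
33 queued → 11520 μs.
Plus remaining 4096 bits of current packet: 37.2364 μs.
Queuing delay = 11560 μs.

11560 μs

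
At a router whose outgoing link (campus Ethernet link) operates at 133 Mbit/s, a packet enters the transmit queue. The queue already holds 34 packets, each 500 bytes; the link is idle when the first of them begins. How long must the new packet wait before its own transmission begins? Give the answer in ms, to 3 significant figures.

Each queued packet: L/R = 4000/133000000 = 0.0300752 ms.
34 queued → 1.02256 ms.
Queuing delay = 1.02 ms.

1.02 ms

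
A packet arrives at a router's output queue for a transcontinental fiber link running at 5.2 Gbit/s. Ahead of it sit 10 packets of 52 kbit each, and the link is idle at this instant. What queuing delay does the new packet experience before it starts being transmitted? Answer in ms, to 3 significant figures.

0.100 ms

Each queued packet: L/R = 52000/5200000000 = 0.01 ms.
10 queued → 0.1 ms.
Queuing delay = 0.100 ms.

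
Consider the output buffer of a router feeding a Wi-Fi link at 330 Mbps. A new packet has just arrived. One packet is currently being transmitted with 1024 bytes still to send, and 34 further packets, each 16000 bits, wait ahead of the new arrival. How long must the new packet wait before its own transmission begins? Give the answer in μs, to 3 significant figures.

Each queued packet: L/R = 16000/330000000 = 48.4848 μs.
34 queued → 1648.48 μs.
Plus remaining 8192 bits of current packet: 24.8242 μs.
Queuing delay = 1670 μs.

1670 μs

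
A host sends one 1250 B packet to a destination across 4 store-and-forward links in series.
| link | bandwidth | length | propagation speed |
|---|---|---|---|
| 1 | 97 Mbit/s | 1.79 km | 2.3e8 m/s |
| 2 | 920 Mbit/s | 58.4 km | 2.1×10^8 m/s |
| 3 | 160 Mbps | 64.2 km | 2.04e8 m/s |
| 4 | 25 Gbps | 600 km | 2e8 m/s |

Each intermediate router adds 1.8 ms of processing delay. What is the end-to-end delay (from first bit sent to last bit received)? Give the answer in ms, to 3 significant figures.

9.18 ms

L = 1250 × 8 = 10000 bits.
Transmission delays (L/R per hop): 0.103093, 0.0108696, 0.0625, 0.0004 ms; sum = 0.176862 ms.
Propagation delays (d/s per hop): 0.00778261, 0.278095, 0.314706, 3 ms; sum = 3.60058 ms.
Processing at 3 router(s): 3 × 1.8 ms = 5.4 ms.
End-to-end = 9.18 ms.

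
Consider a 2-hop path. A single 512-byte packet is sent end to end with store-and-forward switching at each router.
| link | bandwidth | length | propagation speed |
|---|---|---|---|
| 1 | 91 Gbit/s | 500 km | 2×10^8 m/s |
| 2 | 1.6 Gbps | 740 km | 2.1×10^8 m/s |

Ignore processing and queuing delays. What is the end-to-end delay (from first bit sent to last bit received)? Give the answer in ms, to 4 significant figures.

L = 512 × 8 = 4096 bits.
Transmission delays (L/R per hop): 4.5011e-05, 0.00256 ms; sum = 0.00260501 ms.
Propagation delays (d/s per hop): 2.5, 3.52381 ms; sum = 6.02381 ms.
End-to-end = 6.026 ms.

6.026 ms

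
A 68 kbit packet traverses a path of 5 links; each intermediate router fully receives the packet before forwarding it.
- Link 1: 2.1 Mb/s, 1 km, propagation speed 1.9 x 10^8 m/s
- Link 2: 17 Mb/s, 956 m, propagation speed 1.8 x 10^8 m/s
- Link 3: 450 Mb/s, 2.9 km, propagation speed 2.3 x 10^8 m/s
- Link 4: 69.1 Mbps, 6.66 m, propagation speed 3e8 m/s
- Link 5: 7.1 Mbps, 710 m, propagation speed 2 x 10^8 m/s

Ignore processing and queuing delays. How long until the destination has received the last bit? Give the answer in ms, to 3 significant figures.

L = 68000 bits.
Transmission delays (L/R per hop): 32.381, 4, 0.151111, 0.984081, 9.57746 ms; sum = 47.0936 ms.
Propagation delays (d/s per hop): 0.00526316, 0.00531111, 0.0126087, 2.22e-05, 0.00355 ms; sum = 0.0267552 ms.
End-to-end = 47.1 ms.

47.1 ms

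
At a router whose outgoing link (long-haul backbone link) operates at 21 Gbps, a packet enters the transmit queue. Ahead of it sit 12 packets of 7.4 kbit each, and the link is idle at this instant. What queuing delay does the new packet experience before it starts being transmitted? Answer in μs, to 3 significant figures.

4.23 μs

Each queued packet: L/R = 7400/21000000000 = 0.352381 μs.
12 queued → 4.22857 μs.
Queuing delay = 4.23 μs.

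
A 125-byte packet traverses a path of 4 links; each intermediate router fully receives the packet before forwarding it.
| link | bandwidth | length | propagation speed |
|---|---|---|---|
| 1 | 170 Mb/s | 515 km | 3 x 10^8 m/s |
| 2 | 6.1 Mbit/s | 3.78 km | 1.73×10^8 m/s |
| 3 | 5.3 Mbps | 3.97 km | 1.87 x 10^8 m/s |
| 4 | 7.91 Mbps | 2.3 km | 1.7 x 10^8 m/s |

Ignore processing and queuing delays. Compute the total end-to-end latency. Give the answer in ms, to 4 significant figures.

L = 125 × 8 = 1000 bits.
Transmission delays (L/R per hop): 0.00588235, 0.163934, 0.188679, 0.126422 ms; sum = 0.484918 ms.
Propagation delays (d/s per hop): 1.71667, 0.0218497, 0.0212299, 0.0135294 ms; sum = 1.77328 ms.
End-to-end = 2.258 ms.

2.258 ms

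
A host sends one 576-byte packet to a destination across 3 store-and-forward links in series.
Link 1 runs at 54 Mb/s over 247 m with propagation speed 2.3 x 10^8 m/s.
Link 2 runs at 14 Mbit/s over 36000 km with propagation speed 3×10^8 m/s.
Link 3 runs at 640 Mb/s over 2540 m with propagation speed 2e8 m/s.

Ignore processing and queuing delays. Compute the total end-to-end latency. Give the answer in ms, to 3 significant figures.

120 ms

L = 576 × 8 = 4608 bits.
Transmission delays (L/R per hop): 0.0853333, 0.329143, 0.0072 ms; sum = 0.421676 ms.
Propagation delays (d/s per hop): 0.00107391, 120, 0.0127 ms; sum = 120.014 ms.
End-to-end = 120 ms.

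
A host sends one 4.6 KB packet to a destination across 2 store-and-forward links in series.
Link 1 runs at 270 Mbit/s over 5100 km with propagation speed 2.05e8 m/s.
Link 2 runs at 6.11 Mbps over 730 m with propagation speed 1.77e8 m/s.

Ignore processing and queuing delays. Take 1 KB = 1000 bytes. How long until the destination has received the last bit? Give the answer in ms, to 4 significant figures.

L = 36800 bits.
Transmission delays (L/R per hop): 0.136296, 6.02291 ms; sum = 6.15921 ms.
Propagation delays (d/s per hop): 24.878, 0.00412429 ms; sum = 24.8822 ms.
End-to-end = 31.04 ms.

31.04 ms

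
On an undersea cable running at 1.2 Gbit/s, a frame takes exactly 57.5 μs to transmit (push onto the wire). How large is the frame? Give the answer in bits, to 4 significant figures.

L = R × t_tx = 1200000000 b/s × 5.75e-05 s = 69000 bits.

69000 bits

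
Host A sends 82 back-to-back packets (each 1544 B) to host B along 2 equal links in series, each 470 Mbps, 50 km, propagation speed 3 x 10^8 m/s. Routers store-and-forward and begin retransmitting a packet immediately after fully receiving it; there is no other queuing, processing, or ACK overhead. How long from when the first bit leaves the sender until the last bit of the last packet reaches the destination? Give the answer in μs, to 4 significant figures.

2515 μs

Per-hop transmission t_tx = L/R = 12352/470000000 = 26.2809 μs.
Per-hop propagation t_prop = 50000/300000000 = 166.667 μs.
Pipeline fill: first packet needs 2·t_tx to clear all hops; remaining 81 packets each add one t_tx.
Total = (2+82-1)·t_tx + 2·t_prop = 83·26.2809 + 2·166.667 = 2515 μs.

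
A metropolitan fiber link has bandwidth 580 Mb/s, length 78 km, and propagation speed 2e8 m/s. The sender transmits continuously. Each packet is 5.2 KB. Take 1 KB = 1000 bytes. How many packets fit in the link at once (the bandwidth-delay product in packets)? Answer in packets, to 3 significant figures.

Propagation delay = 78000 / 200000000 = 0.00039 s.
BDP = R × t_prop = 580000000 × 0.00039 = 226200 bits.
In packets of 41600 bits: 5.44 packets.

5.44 packets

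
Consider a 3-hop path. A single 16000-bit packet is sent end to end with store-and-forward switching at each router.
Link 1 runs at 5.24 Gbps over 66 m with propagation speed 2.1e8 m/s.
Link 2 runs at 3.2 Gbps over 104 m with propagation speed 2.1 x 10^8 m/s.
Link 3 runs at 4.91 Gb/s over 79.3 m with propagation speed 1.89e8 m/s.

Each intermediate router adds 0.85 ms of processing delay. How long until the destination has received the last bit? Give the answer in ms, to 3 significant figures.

Transmission delays (L/R per hop): 0.00305344, 0.005, 0.00325866 ms; sum = 0.0113121 ms.
Propagation delays (d/s per hop): 0.000314286, 0.000495238, 0.000419577 ms; sum = 0.0012291 ms.
Processing at 2 router(s): 2 × 0.85 ms = 1.7 ms.
End-to-end = 1.71 ms.

1.71 ms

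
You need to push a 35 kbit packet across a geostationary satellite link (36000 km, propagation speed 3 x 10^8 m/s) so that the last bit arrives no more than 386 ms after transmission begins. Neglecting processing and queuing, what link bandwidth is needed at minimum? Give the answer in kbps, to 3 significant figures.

132 kbps

Propagation delay = 36000000 / 300000000 = 120 ms.
Transmission budget = 386 − 120 = 266 ms.
R ≥ L / t_tx = 35000 bits / 0.266 s = 132 kbps.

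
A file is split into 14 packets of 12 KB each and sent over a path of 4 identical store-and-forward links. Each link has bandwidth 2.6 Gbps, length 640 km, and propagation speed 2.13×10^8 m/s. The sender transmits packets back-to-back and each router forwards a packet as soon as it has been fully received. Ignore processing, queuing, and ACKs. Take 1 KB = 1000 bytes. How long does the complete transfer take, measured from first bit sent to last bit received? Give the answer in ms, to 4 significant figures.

Per-hop transmission t_tx = L/R = 96000/2600000000 = 0.0369231 ms.
Per-hop propagation t_prop = 640000/213000000 = 3.00469 ms.
Pipeline fill: first packet needs 4·t_tx to clear all hops; remaining 13 packets each add one t_tx.
Total = (4+14-1)·t_tx + 4·t_prop = 17·0.0369231 + 4·3.00469 = 12.65 ms.

12.65 ms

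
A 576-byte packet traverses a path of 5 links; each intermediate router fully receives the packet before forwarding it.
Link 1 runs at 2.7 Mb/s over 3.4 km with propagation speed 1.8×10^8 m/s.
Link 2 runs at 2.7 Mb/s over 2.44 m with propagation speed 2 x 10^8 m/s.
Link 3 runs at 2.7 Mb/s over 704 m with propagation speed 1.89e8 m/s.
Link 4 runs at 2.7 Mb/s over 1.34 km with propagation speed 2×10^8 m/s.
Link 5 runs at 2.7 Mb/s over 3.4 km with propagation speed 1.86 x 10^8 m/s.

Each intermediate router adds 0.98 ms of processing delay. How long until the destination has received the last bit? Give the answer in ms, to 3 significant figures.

12.5 ms

L = 576 × 8 = 4608 bits.
Transmission delay per hop = L/R = 4608/2700000 = 1.70667 ms; 5 hops → 8.53333 ms.
Propagation delays (d/s per hop): 0.0188889, 1.22e-05, 0.00372487, 0.0067, 0.0182796 ms; sum = 0.0476055 ms.
Processing at 4 router(s): 4 × 0.98 ms = 3.92 ms.
End-to-end = 12.5 ms.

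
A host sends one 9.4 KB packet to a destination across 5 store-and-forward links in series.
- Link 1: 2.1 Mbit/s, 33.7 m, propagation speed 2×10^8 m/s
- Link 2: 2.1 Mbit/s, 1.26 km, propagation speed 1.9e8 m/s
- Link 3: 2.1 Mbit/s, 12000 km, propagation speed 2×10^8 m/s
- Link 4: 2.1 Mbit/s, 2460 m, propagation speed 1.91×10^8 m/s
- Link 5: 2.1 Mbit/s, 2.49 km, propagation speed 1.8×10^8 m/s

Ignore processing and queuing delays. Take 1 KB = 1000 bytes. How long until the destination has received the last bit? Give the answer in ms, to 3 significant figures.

L = 75200 bits.
Transmission delay per hop = L/R = 75200/2100000 = 35.8095 ms; 5 hops → 179.048 ms.
Propagation delays (d/s per hop): 0.0001685, 0.00663158, 60, 0.0128796, 0.0138333 ms; sum = 60.0335 ms.
End-to-end = 239 ms.

239 ms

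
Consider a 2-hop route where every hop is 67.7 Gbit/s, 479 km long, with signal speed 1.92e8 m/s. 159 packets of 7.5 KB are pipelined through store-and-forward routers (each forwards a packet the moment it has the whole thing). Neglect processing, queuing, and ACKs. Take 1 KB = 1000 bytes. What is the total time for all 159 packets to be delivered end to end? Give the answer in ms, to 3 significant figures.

Per-hop transmission t_tx = L/R = 60000/67700000000 = 0.000886263 ms.
Per-hop propagation t_prop = 479000/192000000 = 2.49479 ms.
Pipeline fill: first packet needs 2·t_tx to clear all hops; remaining 158 packets each add one t_tx.
Total = (2+159-1)·t_tx + 2·t_prop = 160·0.000886263 + 2·2.49479 = 5.13 ms.

5.13 ms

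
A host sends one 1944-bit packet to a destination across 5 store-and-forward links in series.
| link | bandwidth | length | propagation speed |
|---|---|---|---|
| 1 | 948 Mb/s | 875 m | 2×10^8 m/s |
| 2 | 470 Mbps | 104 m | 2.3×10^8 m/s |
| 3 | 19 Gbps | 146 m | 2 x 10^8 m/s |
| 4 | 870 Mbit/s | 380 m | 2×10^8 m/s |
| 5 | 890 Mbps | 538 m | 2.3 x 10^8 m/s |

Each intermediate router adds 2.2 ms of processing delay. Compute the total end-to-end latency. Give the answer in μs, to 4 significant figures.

Transmission delays (L/R per hop): 2.05063, 4.13617, 0.102316, 2.23448, 2.18427 μs; sum = 10.7079 μs.
Propagation delays (d/s per hop): 4.375, 0.452174, 0.73, 1.9, 2.33913 μs; sum = 9.7963 μs.
Processing at 4 router(s): 4 × 2.2 ms = 8800 μs.
End-to-end = 8821 μs.

8821 μs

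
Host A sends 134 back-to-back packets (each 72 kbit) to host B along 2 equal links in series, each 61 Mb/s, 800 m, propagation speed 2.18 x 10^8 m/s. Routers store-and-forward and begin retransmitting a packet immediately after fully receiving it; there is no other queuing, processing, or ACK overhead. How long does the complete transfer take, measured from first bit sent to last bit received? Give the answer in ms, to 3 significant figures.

Per-hop transmission t_tx = L/R = 72000/61000000 = 1.18033 ms.
Per-hop propagation t_prop = 800/2.18e+08 = 0.00366972 ms.
Pipeline fill: first packet needs 2·t_tx to clear all hops; remaining 133 packets each add one t_tx.
Total = (2+134-1)·t_tx + 2·t_prop = 135·1.18033 + 2·0.00366972 = 159 ms.

159 ms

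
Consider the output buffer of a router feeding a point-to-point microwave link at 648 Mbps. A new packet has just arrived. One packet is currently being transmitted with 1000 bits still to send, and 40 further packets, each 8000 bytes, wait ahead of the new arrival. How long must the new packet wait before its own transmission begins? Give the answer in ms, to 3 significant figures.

Each queued packet: L/R = 64000/648000000 = 0.0987654 ms.
40 queued → 3.95062 ms.
Plus remaining 1000 bits of current packet: 0.00154321 ms.
Queuing delay = 3.95 ms.

3.95 ms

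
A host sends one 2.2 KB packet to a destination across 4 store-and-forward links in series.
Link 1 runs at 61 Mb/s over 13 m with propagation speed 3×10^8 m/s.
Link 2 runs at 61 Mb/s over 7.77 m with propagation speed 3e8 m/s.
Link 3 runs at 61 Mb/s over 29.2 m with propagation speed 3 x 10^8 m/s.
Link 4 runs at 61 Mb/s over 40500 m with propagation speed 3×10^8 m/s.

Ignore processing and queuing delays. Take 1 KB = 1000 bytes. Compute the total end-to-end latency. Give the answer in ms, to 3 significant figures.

L = 17600 bits.
Transmission delay per hop = L/R = 17600/61000000 = 0.288525 ms; 4 hops → 1.1541 ms.
Propagation delays (d/s per hop): 4.33333e-05, 2.59e-05, 9.73333e-05, 0.135 ms; sum = 0.135167 ms.
End-to-end = 1.29 ms.

1.29 ms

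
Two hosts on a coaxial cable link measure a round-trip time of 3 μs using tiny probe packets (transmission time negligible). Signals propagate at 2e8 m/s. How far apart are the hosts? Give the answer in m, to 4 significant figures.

One-way propagation = RTT/2 = 1.5 μs.
d = s × t = 200000000 × 1.5e-06 = 300.0 m.

300.0 m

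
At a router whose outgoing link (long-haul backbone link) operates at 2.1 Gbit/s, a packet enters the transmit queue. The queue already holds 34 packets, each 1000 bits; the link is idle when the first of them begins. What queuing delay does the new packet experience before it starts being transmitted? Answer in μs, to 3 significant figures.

16.2 μs

Each queued packet: L/R = 1000/2100000000 = 0.47619 μs.
34 queued → 16.1905 μs.
Queuing delay = 16.2 μs.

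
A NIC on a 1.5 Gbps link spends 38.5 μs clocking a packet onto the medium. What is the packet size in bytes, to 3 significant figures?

7220 bytes

L = R × t_tx = 1500000000 b/s × 3.85e-05 s = 57750 bits.
In bytes: 57750 / 8 = 7220 bytes.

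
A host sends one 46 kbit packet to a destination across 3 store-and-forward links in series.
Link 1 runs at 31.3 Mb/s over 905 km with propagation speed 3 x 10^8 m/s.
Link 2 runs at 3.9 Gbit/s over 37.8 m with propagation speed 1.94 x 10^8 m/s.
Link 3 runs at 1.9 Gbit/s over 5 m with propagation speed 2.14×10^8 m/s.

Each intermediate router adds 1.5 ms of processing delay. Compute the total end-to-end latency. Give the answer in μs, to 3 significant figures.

7520 μs

L = 46000 bits.
Transmission delays (L/R per hop): 1469.65, 11.7949, 24.2105 μs; sum = 1505.65 μs.
Propagation delays (d/s per hop): 3016.67, 0.194845, 0.0233645 μs; sum = 3016.88 μs.
Processing at 2 router(s): 2 × 1.5 ms = 3000 μs.
End-to-end = 7520 μs.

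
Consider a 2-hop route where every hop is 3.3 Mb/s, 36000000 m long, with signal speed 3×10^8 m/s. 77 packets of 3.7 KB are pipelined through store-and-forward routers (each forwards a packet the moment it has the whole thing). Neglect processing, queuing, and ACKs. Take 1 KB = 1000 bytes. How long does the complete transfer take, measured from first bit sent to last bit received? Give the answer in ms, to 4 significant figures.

Per-hop transmission t_tx = L/R = 29600/3300000 = 8.9697 ms.
Per-hop propagation t_prop = 36000000/300000000 = 120 ms.
Pipeline fill: first packet needs 2·t_tx to clear all hops; remaining 76 packets each add one t_tx.
Total = (2+77-1)·t_tx + 2·t_prop = 78·8.9697 + 2·120 = 939.6 ms.

939.6 ms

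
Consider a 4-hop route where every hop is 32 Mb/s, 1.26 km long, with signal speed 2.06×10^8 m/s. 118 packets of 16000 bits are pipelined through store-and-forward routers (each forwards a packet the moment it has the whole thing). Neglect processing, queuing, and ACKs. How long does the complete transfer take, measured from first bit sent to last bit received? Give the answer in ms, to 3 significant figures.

60.5 ms

Per-hop transmission t_tx = L/R = 16000/32000000 = 0.5 ms.
Per-hop propagation t_prop = 1260/206000000 = 0.0061165 ms.
Pipeline fill: first packet needs 4·t_tx to clear all hops; remaining 117 packets each add one t_tx.
Total = (4+118-1)·t_tx + 4·t_prop = 121·0.5 + 4·0.0061165 = 60.5 ms.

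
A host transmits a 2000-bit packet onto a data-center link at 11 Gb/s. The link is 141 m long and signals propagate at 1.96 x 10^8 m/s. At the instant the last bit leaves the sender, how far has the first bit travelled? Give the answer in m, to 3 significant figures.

35.6 m

t_tx = L/R = 2000/11000000000 = 1.81818e-07 s.
Distance = s × t_tx = 196000000 × 1.81818e-07 = 35.6 m.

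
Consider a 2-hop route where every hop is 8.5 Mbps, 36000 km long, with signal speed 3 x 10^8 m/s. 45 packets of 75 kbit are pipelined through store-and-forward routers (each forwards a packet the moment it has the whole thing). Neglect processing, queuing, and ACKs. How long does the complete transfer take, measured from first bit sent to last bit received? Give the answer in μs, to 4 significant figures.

Per-hop transmission t_tx = L/R = 75000/8500000 = 8823.53 μs.
Per-hop propagation t_prop = 36000000/300000000 = 120000 μs.
Pipeline fill: first packet needs 2·t_tx to clear all hops; remaining 44 packets each add one t_tx.
Total = (2+45-1)·t_tx + 2·t_prop = 46·8823.53 + 2·120000 = 645900 μs.

645900 μs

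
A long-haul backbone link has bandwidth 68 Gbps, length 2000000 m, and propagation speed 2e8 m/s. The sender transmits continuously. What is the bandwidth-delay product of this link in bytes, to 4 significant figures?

85000000 bytes

Propagation delay = 2000000 / 200000000 = 0.01 s.
BDP = R × t_prop = 68000000000 × 0.01 = 680000000 bits.
In bytes: 680000000/8 = 85000000 bytes.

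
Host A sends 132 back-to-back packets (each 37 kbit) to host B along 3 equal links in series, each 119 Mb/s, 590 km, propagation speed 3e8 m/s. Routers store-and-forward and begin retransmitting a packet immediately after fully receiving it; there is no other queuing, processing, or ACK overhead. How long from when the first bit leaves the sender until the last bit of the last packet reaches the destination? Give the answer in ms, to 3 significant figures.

Per-hop transmission t_tx = L/R = 37000/119000000 = 0.310924 ms.
Per-hop propagation t_prop = 590000/300000000 = 1.96667 ms.
Pipeline fill: first packet needs 3·t_tx to clear all hops; remaining 131 packets each add one t_tx.
Total = (3+132-1)·t_tx + 3·t_prop = 134·0.310924 + 3·1.96667 = 47.6 ms.

47.6 ms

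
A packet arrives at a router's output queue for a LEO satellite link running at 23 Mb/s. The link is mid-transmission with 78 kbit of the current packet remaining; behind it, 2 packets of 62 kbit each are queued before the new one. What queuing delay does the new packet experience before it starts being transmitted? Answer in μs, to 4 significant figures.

8783 μs

Each queued packet: L/R = 62000/23000000 = 2695.65 μs.
2 queued → 5391.3 μs.
Plus remaining 78000 bits of current packet: 3391.3 μs.
Queuing delay = 8783 μs.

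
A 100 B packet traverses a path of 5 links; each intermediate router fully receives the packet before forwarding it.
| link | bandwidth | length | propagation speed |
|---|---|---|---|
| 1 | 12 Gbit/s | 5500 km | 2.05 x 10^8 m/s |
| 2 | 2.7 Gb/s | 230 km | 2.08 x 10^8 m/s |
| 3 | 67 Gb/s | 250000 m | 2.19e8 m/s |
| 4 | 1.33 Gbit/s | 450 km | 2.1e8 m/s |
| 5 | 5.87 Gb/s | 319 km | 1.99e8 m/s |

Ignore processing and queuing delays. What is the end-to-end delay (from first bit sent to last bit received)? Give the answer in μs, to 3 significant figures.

32800 μs

L = 100 × 8 = 800 bits.
Transmission delays (L/R per hop): 0.0666667, 0.296296, 0.0119403, 0.601504, 0.136286 μs; sum = 1.11269 μs.
Propagation delays (d/s per hop): 26829.3, 1105.77, 1141.55, 2142.86, 1603.02 μs; sum = 32822.5 μs.
End-to-end = 32800 μs.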